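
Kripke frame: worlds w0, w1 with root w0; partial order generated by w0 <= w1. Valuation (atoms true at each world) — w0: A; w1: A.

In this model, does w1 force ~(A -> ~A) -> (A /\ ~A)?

No

w1 ||-/- ~(A -> ~A) -> (A /\ ~A): already at w1 itself, w1 ||- ~(A -> ~A) but w1 ||-/- A /\ ~A.
w1 ||-/- A /\ ~A since w1 fails ~A.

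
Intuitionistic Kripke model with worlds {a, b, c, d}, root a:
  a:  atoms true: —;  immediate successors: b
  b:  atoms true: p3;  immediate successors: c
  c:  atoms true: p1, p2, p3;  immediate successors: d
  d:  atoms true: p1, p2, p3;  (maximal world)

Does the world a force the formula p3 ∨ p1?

No

a ⊮ p3 ∨ p1: neither disjunct is forced at a.
a lacks atom p3, so a ⊮ p3.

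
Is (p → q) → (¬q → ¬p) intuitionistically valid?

Yes

This is the forward direction of contraposition, which is intuitionistically derivable.
Assume p → q and ¬q. If p held then q would follow, contradicting ¬q; so ¬p.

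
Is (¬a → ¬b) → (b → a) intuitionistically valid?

This is the converse of contraposition, which is not intuitionistically valid.
A Kripke countermodel: worlds u0, u1; order generated by u0 ≤ u1; atoms true at each world — u0:{b}; u1:{a,b}.
u0 ⊮ (¬a → ¬b) → (b → a): already at u0 itself, u0 ⊩ ¬a → ¬b but u0 ⊮ b → a.
u0 ⊮ b → a: already at u0 itself, u0 ⊩ b but u0 ⊮ a.
u0 lacks atom a, so u0 ⊮ a.
So the root u0 does not force the formula.

No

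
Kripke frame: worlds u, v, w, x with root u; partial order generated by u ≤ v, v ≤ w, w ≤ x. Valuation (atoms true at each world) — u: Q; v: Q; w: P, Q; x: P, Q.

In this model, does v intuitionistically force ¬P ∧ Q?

v ⊮ ¬P ∧ Q since v fails ¬P.

No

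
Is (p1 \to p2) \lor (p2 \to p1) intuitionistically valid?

This is the Gödel–Dummett linearity axiom, which is not intuitionistically valid.
A Kripke countermodel: worlds u0, u1, u2; order generated by u0 \le u1, u0 \le u2; atoms true at each world — u0:{}; u1:{p1}; u2:{p2}.
u0 \nVdash (p1 \to p2) \lor (p2 \to p1): neither disjunct is forced at u0.
u0 \nVdash p1 \to p2: at the accessible world u1, u1 \Vdash p1 but u1 \nVdash p2.
u1 lacks atom p2, so u1 \nVdash p2.
So the root u0 does not force the formula.

No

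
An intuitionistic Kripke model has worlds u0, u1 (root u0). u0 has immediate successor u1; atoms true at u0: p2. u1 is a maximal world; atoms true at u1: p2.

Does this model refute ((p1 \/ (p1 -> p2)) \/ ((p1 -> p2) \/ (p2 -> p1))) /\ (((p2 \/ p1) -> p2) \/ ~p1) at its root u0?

No

u0 ||- ((p1 \/ (p1 -> p2)) \/ ((p1 -> p2) \/ (p2 -> p1))) /\ (((p2 \/ p1) -> p2) \/ ~p1) since u0 forces both conjuncts.
So the root u0 forces ((p1 \/ (p1 -> p2)) \/ ((p1 -> p2) \/ (p2 -> p1))) /\ (((p2 \/ p1) -> p2) \/ ~p1); the model is not a countermodel.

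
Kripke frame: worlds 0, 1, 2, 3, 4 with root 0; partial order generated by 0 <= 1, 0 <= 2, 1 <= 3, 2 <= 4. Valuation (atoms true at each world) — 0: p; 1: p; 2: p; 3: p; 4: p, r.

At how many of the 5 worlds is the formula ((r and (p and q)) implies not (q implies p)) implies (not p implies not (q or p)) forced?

0: forces it.
1: forces it.
2: forces it.
3: forces it.
4: forces it.
Worlds forcing the formula: {0, 1, 2, 3, 4}.

5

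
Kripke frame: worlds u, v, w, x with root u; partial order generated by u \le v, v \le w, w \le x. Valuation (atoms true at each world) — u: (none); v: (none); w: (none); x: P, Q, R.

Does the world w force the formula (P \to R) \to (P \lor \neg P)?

w \nVdash (P \to R) \to (P \lor \neg P): already at w itself, w \Vdash P \to R but w \nVdash P \lor \neg P.
w \nVdash P \lor \neg P: neither disjunct is forced at w.
w lacks atom P, so w \nVdash P.

No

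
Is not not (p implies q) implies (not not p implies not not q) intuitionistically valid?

Yes

This is the distribution of double negation over implication, which is intuitionistically derivable.
Assume not not (p implies q) and not not p; suppose not q. Then p implies q would give not p (by contraposition), contradicting not not p; so not (p implies q), contradicting not not (p implies q). Hence not not q.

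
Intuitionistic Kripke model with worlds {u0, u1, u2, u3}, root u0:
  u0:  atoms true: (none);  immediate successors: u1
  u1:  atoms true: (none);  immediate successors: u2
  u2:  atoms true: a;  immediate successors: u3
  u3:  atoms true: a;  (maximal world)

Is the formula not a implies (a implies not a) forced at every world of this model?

Yes

u0 forces not a implies (a implies not a) vacuously: no world accessible from u0 forces the antecedent not a.
Since the root u0 forces not a implies (a implies not a) and forcing is persistent (monotone upward), every world forces it.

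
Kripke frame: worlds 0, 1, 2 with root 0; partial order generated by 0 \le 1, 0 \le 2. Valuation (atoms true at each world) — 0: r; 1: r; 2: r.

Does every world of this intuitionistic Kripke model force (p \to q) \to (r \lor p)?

Yes

0 \Vdash (p \to q) \to (r \lor p): every world accessible from 0 that forces p \to q (namely 0, 1, 2) also forces r \lor p.
Since the root 0 forces (p \to q) \to (r \lor p) and forcing is persistent (monotone upward), every world forces it.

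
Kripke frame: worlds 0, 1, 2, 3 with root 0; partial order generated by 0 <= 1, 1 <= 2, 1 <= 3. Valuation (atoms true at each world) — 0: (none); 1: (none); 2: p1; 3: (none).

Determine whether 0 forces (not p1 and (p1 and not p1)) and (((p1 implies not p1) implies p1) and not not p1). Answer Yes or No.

No

0 does not force (not p1 and (p1 and not p1)) and (((p1 implies not p1) implies p1) and not not p1) since 0 fails not p1 and (p1 and not p1).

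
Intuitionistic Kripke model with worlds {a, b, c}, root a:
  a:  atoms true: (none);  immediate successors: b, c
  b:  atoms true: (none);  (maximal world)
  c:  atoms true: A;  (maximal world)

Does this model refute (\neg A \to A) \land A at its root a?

Yes

a \nVdash (\neg A \to A) \land A since a fails \neg A \to A.
So the root a does not force (\neg A \to A) \land A; the model is a countermodel.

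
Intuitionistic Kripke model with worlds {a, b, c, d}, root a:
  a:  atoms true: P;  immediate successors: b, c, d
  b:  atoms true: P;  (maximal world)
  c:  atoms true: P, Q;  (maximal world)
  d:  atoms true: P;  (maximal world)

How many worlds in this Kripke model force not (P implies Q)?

a: does not force it — a does not force not (P implies Q) since c is accessible from a and c forces P implies Q.
b: forces it.
c: does not force it — c does not force not (P implies Q) since c is accessible from c and c forces P implies Q.
d: forces it.
Worlds forcing the formula: {b, d}.

2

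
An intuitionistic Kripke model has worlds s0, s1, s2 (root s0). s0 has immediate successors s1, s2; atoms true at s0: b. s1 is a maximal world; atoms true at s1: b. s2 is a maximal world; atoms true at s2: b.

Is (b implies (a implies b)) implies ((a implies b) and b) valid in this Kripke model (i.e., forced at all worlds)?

Yes

s0 forces (b implies (a implies b)) implies ((a implies b) and b): every world accessible from s0 that forces b implies (a implies b) (namely s0, s1, s2) also forces (a implies b) and b.
Since the root s0 forces (b implies (a implies b)) implies ((a implies b) and b) and forcing is persistent (monotone upward), every world forces it.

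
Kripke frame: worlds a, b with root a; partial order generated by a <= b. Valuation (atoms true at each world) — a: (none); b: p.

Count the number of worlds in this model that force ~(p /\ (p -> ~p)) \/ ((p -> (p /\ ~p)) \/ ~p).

2

a: forces it.
b: forces it.
Worlds forcing the formula: {a, b}.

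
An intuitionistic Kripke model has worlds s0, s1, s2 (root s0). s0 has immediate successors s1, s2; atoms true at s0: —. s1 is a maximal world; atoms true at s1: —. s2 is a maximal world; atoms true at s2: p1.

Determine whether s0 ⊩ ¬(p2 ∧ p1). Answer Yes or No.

Yes

s0 ⊩ ¬(p2 ∧ p1): no world accessible from s0 forces p2 ∧ p1.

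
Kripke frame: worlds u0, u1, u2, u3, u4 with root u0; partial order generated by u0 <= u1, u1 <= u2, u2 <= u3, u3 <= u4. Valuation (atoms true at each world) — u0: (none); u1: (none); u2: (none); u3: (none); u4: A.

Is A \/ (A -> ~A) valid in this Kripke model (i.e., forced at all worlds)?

Not every world: u0 ||-/- A \/ (A -> ~A).
u0 ||-/- A \/ (A -> ~A): neither disjunct is forced at u0.
u0 lacks atom A, so u0 ||-/- A.

No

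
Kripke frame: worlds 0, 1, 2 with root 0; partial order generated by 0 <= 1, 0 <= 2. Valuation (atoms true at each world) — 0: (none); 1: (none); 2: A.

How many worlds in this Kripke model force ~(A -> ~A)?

0: does not force it — 0 ||-/- ~(A -> ~A) since 1 is accessible from 0 and 1 ||- A -> ~A.
1: does not force it — 1 ||-/- ~(A -> ~A) since 1 is accessible from 1 and 1 ||- A -> ~A.
2: forces it.
Worlds forcing the formula: {2}.

1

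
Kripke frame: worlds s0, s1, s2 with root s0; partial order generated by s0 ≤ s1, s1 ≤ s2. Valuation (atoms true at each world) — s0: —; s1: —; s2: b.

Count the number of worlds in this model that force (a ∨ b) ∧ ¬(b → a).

s0: does not force it — s0 ⊮ (a ∨ b) ∧ ¬(b → a) since s0 fails a ∨ b.
s1: does not force it — s1 ⊮ (a ∨ b) ∧ ¬(b → a) since s1 fails a ∨ b.
s2: forces it.
Worlds forcing the formula: {s2}.

1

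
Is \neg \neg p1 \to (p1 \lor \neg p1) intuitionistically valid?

No

This is a variant of double-negation elimination (deriving excluded middle from double negation), which is not intuitionistically valid.
A Kripke countermodel: worlds u0, u1; order generated by u0 \le u1; atoms true at each world — u0:{}; u1:{p1}.
u0 \nVdash \neg \neg p1 \to (p1 \lor \neg p1): already at u0 itself, u0 \Vdash \neg \neg p1 but u0 \nVdash p1 \lor \neg p1.
u0 \nVdash p1 \lor \neg p1: neither disjunct is forced at u0.
u0 lacks atom p1, so u0 \nVdash p1.
So the root u0 does not force the formula.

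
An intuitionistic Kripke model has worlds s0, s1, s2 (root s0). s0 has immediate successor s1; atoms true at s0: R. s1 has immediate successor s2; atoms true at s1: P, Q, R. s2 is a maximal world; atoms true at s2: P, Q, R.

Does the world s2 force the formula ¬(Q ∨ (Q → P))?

No

s2 ⊮ ¬(Q ∨ (Q → P)) since s2 is accessible from s2 and s2 ⊩ Q ∨ (Q → P).
s2 ⊩ Q ∨ (Q → P) via the disjunct Q.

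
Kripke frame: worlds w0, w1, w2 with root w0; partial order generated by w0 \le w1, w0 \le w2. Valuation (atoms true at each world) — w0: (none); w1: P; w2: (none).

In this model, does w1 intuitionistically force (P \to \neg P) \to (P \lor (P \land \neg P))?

w1 \Vdash (P \to \neg P) \to (P \lor (P \land \neg P)) vacuously: no world accessible from w1 forces the antecedent P \to \neg P.

Yes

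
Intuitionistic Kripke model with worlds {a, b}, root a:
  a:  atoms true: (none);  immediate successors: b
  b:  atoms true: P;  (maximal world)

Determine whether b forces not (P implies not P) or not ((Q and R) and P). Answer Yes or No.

Yes

b forces not (P implies not P) or not ((Q and R) and P) via the disjunct not (P implies not P).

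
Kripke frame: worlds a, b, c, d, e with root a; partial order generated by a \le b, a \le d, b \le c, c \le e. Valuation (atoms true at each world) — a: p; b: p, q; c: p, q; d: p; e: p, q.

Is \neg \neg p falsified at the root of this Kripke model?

a \Vdash \neg \neg p: no world accessible from a forces \neg p.
So the root a forces \neg \neg p; the model is not a countermodel.

No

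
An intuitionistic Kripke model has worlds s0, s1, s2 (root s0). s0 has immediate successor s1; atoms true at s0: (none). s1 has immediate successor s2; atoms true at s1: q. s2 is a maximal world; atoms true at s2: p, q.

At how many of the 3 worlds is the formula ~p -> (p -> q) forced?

s0: forces it.
s1: forces it.
s2: forces it.
Worlds forcing the formula: {s0, s1, s2}.

3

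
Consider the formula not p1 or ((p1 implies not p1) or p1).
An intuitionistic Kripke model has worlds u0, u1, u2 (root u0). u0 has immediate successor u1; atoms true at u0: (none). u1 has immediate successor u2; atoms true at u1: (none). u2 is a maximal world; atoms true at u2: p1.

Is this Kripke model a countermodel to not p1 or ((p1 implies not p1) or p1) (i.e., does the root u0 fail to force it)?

Yes

u0 does not force not p1 or ((p1 implies not p1) or p1): neither disjunct is forced at u0.
u0 does not force not p1 since u2 is accessible from u0 and u2 forces p1.
So the root u0 does not force not p1 or ((p1 implies not p1) or p1); the model is a countermodel.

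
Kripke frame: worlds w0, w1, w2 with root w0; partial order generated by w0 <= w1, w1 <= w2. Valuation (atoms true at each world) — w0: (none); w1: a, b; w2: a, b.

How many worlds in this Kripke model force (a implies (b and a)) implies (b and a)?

2

w0: does not force it — w0 does not force (a implies (b and a)) implies (b and a): already at w0 itself, w0 forces a implies (b and a) but w0 does not force b and a.
w1: forces it.
w2: forces it.
Worlds forcing the formula: {w1, w2}.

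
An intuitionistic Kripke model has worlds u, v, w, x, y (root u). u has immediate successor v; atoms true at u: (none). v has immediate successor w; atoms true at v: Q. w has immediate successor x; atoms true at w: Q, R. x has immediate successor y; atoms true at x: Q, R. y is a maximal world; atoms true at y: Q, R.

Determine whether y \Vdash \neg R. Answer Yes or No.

No

y \nVdash \neg R since y is accessible from y and y \Vdash R.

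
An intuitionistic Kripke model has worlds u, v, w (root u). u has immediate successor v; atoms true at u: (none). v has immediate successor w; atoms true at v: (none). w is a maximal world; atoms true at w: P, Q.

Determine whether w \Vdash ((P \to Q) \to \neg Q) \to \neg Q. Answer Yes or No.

Yes

w \Vdash ((P \to Q) \to \neg Q) \to \neg Q vacuously: no world accessible from w forces the antecedent (P \to Q) \to \neg Q.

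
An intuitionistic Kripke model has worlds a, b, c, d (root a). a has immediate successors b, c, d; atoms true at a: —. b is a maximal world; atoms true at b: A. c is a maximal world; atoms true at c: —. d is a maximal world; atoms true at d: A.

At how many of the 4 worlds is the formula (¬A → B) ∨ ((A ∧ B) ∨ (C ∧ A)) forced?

a: does not force it — a ⊮ (¬A → B) ∨ ((A ∧ B) ∨ (C ∧ A)): neither disjunct is forced at a.
b: forces it.
c: does not force it — c ⊮ (¬A → B) ∨ ((A ∧ B) ∨ (C ∧ A)): neither disjunct is forced at c.
d: forces it.
Worlds forcing the formula: {b, d}.

2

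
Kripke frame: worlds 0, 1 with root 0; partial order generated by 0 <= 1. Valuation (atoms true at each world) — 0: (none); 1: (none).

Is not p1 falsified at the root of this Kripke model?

0 forces not p1: no world accessible from 0 forces p1.
So the root 0 forces not p1; the model is not a countermodel.

No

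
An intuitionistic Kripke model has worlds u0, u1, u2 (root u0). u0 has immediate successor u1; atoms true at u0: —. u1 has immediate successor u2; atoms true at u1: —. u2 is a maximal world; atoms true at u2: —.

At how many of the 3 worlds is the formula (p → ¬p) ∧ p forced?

u0: does not force it — u0 ⊮ (p → ¬p) ∧ p since u0 fails p.
u1: does not force it — u1 ⊮ (p → ¬p) ∧ p since u1 fails p.
u2: does not force it — u2 ⊮ (p → ¬p) ∧ p since u2 fails p.
Worlds forcing the formula: { }.

0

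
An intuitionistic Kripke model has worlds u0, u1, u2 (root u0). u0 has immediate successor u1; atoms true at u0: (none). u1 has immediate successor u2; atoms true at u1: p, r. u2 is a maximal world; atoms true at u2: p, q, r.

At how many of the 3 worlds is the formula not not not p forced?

0

u0: does not force it — u0 does not force not not not p since u0 is accessible from u0 and u0 forces not not p.
u1: does not force it — u1 does not force not not not p since u1 is accessible from u1 and u1 forces not not p.
u2: does not force it.
Worlds forcing the formula: { }.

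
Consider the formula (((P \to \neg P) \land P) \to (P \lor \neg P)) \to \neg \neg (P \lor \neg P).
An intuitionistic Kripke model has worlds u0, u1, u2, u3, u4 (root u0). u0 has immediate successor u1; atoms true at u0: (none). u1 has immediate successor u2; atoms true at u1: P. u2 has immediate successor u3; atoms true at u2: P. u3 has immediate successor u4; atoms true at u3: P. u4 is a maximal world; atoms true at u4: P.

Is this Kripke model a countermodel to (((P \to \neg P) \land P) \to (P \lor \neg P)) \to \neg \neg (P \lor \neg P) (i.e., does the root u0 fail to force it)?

u0 \Vdash (((P \to \neg P) \land P) \to (P \lor \neg P)) \to \neg \neg (P \lor \neg P): every world accessible from u0 that forces ((P \to \neg P) \land P) \to (P \lor \neg P) (namely u0, u1, u2, u3, u4) also forces \neg \neg (P \lor \neg P).
So the root u0 forces (((P \to \neg P) \land P) \to (P \lor \neg P)) \to \neg \neg (P \lor \neg P); the model is not a countermodel.

No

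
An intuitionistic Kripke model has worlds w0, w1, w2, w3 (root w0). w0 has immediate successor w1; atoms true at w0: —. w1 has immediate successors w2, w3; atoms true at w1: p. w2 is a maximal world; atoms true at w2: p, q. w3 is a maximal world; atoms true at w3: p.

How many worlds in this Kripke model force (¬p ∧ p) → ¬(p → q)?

4

w0: forces it.
w1: forces it.
w2: forces it.
w3: forces it.
Worlds forcing the formula: {w0, w1, w2, w3}.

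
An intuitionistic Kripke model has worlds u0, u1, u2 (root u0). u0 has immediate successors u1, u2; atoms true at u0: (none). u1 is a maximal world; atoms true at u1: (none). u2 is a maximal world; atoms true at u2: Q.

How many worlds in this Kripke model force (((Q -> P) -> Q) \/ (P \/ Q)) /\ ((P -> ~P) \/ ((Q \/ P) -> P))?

u0: does not force it — u0 ||-/- (((Q -> P) -> Q) \/ (P \/ Q)) /\ ((P -> ~P) \/ ((Q \/ P) -> P)) since u0 fails ((Q -> P) -> Q) \/ (P \/ Q).
u1: does not force it.
u2: forces it.
Worlds forcing the formula: {u2}.

1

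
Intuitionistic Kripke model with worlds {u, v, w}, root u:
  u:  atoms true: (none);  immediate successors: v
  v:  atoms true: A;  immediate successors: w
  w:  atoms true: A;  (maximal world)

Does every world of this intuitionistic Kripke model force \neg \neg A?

u \Vdash \neg \neg A: no world accessible from u forces \neg A.
Since the root u forces \neg \neg A and forcing is persistent (monotone upward), every world forces it.

Yes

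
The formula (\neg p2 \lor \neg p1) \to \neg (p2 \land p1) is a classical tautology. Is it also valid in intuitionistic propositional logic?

Yes

This is a constructively valid De Morgan direction (disjunction of negations to negated conjunction), which is intuitionistically derivable.
If \neg p2 holds at a world then no accessible world forces p2, hence none forces p2 \land p1; likewise for \neg p1.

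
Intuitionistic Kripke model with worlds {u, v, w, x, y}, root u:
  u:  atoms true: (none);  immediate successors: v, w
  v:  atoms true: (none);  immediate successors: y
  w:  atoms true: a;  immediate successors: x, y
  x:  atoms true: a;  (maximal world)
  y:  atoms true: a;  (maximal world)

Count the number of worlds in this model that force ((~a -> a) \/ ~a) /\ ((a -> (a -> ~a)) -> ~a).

u: forces it.
v: forces it.
w: forces it.
x: forces it.
y: forces it.
Worlds forcing the formula: {u, v, w, x, y}.

5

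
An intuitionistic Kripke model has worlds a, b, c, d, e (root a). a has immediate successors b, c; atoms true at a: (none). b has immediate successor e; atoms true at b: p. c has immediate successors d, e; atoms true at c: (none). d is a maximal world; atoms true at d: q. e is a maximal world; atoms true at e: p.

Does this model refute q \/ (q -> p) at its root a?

a ||-/- q \/ (q -> p): neither disjunct is forced at a.
a lacks atom q, so a ||-/- q.
So the root a does not force q \/ (q -> p); the model is a countermodel.

Yes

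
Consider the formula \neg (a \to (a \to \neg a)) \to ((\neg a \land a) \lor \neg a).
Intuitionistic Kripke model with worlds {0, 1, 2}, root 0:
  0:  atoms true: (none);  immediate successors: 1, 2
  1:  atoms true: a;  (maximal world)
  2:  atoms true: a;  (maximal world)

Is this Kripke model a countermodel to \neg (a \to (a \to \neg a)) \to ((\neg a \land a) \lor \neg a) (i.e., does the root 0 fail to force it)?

Yes

0 \nVdash \neg (a \to (a \to \neg a)) \to ((\neg a \land a) \lor \neg a): already at 0 itself, 0 \Vdash \neg (a \to (a \to \neg a)) but 0 \nVdash (\neg a \land a) \lor \neg a.
0 \nVdash (\neg a \land a) \lor \neg a: neither disjunct is forced at 0.
0 \nVdash \neg a \land a since 0 fails \neg a.
So the root 0 does not force \neg (a \to (a \to \neg a)) \to ((\neg a \land a) \lor \neg a); the model is a countermodel.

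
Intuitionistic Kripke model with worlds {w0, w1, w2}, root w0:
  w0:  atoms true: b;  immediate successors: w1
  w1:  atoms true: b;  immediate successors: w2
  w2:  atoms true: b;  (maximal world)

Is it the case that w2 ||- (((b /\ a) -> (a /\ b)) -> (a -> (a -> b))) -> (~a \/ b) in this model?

w2 ||- (((b /\ a) -> (a /\ b)) -> (a -> (a -> b))) -> (~a \/ b): every world accessible from w2 that forces ((b /\ a) -> (a /\ b)) -> (a -> (a -> b)) (namely w2) also forces ~a \/ b.

Yes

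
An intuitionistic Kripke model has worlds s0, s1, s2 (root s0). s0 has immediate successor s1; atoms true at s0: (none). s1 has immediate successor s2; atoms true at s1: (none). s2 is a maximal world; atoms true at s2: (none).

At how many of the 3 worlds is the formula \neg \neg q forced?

s0: does not force it — s0 \nVdash \neg \neg q since s0 is accessible from s0 and s0 \Vdash \neg q.
s1: does not force it — s1 \nVdash \neg \neg q since s1 is accessible from s1 and s1 \Vdash \neg q.
s2: does not force it — s2 \nVdash \neg \neg q since s2 is accessible from s2 and s2 \Vdash \neg q.
Worlds forcing the formula: { }.

0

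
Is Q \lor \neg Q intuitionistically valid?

No

This is the law of excluded middle, which is not intuitionistically valid.
A Kripke countermodel: worlds s0, s1; order generated by s0 \le s1; atoms true at each world — s0:{}; s1:{Q}.
s0 \nVdash Q \lor \neg Q: neither disjunct is forced at s0.
s0 lacks atom Q, so s0 \nVdash Q.
So the root s0 does not force the formula.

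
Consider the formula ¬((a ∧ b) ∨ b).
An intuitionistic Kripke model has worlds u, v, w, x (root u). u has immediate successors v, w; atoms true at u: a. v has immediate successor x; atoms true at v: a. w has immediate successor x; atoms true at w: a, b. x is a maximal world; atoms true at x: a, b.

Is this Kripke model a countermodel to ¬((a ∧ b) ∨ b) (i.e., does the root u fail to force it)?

u ⊮ ¬((a ∧ b) ∨ b) since w is accessible from u and w ⊩ (a ∧ b) ∨ b.
w ⊩ (a ∧ b) ∨ b via the disjunct a ∧ b.
So the root u does not force ¬((a ∧ b) ∨ b); the model is a countermodel.

Yes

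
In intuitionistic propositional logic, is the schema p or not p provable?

No

This is the law of excluded middle, which is not intuitionistically valid.
A Kripke countermodel: worlds 0, 1; order generated by 0 <= 1; atoms true at each world — 0:{}; 1:{p}.
0 does not force p or not p: neither disjunct is forced at 0.
0 lacks atom p, so 0 does not force p.
So the root 0 does not force the formula.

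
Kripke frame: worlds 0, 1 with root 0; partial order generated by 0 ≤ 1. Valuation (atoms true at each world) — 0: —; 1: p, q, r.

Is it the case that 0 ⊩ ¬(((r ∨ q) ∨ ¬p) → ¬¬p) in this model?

No

0 ⊮ ¬(((r ∨ q) ∨ ¬p) → ¬¬p) since 0 is accessible from 0 and 0 ⊩ ((r ∨ q) ∨ ¬p) → ¬¬p.
0 ⊩ ((r ∨ q) ∨ ¬p) → ¬¬p: every world accessible from 0 that forces (r ∨ q) ∨ ¬p (namely 1) also forces ¬¬p.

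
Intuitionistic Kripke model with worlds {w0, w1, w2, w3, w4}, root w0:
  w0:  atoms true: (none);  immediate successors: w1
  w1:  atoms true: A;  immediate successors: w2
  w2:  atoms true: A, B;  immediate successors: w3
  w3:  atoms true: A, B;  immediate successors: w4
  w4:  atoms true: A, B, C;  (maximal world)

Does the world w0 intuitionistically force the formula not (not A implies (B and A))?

No

w0 does not force not (not A implies (B and A)) since w0 is accessible from w0 and w0 forces not A implies (B and A).
w0 forces not A implies (B and A) vacuously: no world accessible from w0 forces the antecedent not A.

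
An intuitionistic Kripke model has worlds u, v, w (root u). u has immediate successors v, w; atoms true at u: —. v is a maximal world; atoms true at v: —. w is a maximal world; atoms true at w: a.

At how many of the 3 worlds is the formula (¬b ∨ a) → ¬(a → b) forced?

1

u: does not force it — u ⊮ (¬b ∨ a) → ¬(a → b): already at u itself, u ⊩ ¬b ∨ a but u ⊮ ¬(a → b).
v: does not force it — v ⊮ (¬b ∨ a) → ¬(a → b): already at v itself, v ⊩ ¬b ∨ a but v ⊮ ¬(a → b).
w: forces it.
Worlds forcing the formula: {w}.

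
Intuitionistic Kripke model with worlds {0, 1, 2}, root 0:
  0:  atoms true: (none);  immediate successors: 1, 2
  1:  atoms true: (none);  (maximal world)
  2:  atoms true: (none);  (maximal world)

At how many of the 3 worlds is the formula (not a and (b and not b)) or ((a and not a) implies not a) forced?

0: forces it.
1: forces it.
2: forces it.
Worlds forcing the formula: {0, 1, 2}.

3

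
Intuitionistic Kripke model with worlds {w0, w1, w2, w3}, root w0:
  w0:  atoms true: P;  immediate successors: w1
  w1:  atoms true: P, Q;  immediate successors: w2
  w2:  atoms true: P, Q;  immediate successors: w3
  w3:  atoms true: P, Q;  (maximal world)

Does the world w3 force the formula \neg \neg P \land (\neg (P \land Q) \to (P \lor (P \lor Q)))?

Yes

w3 \Vdash \neg \neg P \land (\neg (P \land Q) \to (P \lor (P \lor Q))) since w3 forces both conjuncts.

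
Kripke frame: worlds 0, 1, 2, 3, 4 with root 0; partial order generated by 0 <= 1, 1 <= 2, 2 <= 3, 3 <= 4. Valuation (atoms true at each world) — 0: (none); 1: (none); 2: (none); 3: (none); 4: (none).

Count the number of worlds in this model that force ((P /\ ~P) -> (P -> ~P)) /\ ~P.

0: forces it.
1: forces it.
2: forces it.
3: forces it.
4: forces it.
Worlds forcing the formula: {0, 1, 2, 3, 4}.

5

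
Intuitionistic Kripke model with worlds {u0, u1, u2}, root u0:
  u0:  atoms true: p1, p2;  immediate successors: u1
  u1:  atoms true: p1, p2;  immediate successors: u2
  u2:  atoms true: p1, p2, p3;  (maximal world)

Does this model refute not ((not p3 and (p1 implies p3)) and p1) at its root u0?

u0 forces not ((not p3 and (p1 implies p3)) and p1): no world accessible from u0 forces (not p3 and (p1 implies p3)) and p1.
So the root u0 forces not ((not p3 and (p1 implies p3)) and p1); the model is not a countermodel.

No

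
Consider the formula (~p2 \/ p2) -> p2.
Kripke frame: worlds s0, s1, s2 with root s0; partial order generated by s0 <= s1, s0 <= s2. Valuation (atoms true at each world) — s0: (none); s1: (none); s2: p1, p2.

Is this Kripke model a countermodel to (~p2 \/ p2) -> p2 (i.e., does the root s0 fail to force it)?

Yes

s0 ||-/- (~p2 \/ p2) -> p2: at the accessible world s1, s1 ||- ~p2 \/ p2 but s1 ||-/- p2.
s1 lacks atom p2, so s1 ||-/- p2.
So the root s0 does not force (~p2 \/ p2) -> p2; the model is a countermodel.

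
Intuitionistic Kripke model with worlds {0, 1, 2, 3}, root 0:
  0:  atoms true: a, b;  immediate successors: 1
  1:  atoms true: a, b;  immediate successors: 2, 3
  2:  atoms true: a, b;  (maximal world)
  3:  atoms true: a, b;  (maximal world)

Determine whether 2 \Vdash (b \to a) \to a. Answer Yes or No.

Yes

2 \Vdash (b \to a) \to a: every world accessible from 2 that forces b \to a (namely 2) also forces a.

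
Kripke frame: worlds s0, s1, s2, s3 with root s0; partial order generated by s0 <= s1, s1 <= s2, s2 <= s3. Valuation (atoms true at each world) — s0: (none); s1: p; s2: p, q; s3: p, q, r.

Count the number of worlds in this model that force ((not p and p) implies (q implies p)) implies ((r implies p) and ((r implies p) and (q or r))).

2

s0: does not force it — s0 does not force ((not p and p) implies (q implies p)) implies ((r implies p) and ((r implies p) and (q or r))): already at s0 itself, s0 forces (not p and p) implies (q implies p) but s0 does not force (r implies p) and ((r implies p) and (q or r)).
s1: does not force it — s1 does not force ((not p and p) implies (q implies p)) implies ((r implies p) and ((r implies p) and (q or r))): already at s1 itself, s1 forces (not p and p) implies (q implies p) but s1 does not force (r implies p) and ((r implies p) and (q or r)).
s2: forces it.
s3: forces it.
Worlds forcing the formula: {s2, s3}.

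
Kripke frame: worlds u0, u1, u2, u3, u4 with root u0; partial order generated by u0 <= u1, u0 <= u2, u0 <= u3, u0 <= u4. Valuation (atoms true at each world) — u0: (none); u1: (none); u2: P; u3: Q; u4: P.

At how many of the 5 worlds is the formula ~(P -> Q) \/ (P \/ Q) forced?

3

u0: does not force it — u0 ||-/- ~(P -> Q) \/ (P \/ Q): neither disjunct is forced at u0.
u1: does not force it.
u2: forces it.
u3: forces it.
u4: forces it.
Worlds forcing the formula: {u2, u3, u4}.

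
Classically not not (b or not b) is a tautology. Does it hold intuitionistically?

Yes

This is the double negation of excluded middle, which is intuitionistically derivable.
Assuming not (b or not b): from b we'd get b or not b, so not b; but then b or not b again — contradiction. Hence not not (b or not b).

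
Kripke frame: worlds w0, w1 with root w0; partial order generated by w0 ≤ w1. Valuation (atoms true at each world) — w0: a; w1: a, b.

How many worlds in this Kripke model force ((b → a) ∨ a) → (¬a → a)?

2

w0: forces it.
w1: forces it.
Worlds forcing the formula: {w0, w1}.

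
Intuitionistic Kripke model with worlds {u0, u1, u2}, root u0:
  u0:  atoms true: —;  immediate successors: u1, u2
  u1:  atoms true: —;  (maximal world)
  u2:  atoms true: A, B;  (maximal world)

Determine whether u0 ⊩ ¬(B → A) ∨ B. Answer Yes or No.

u0 ⊮ ¬(B → A) ∨ B: neither disjunct is forced at u0.
u0 ⊮ ¬(B → A) since u0 is accessible from u0 and u0 ⊩ B → A.
u0 ⊩ B → A: every world accessible from u0 that forces B (namely u2) also forces A.

No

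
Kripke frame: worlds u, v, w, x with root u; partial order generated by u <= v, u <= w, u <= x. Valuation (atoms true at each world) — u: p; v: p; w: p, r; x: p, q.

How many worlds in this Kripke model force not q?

2

u: does not force it — u does not force not q since x is accessible from u and x forces q.
v: forces it.
w: forces it.
x: does not force it.
Worlds forcing the formula: {v, w}.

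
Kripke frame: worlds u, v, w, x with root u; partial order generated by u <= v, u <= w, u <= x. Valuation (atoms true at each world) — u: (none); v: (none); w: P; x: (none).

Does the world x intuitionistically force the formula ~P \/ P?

Yes

x ||- ~P \/ P via the disjunct ~P.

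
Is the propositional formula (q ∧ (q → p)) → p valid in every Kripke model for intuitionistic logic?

Yes

This is modus ponens in implicational form, which is intuitionistically derivable.
If a world forces q and q → p, then applying the implication at that world (which is accessible from itself) gives p.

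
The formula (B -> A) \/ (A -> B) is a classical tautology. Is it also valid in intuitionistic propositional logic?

No

This is the Gödel–Dummett linearity axiom, which is not intuitionistically valid.
A Kripke countermodel: worlds 0, 1, 2; order generated by 0 <= 1, 0 <= 2; atoms true at each world — 0:{}; 1:{B}; 2:{A}.
0 ||-/- (B -> A) \/ (A -> B): neither disjunct is forced at 0.
0 ||-/- B -> A: at the accessible world 1, 1 ||- B but 1 ||-/- A.
1 lacks atom A, so 1 ||-/- A.
So the root 0 does not force the formula.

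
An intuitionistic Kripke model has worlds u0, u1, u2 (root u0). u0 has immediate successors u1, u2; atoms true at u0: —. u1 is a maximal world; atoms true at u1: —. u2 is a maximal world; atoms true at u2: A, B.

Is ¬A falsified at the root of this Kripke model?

u0 ⊮ ¬A since u2 is accessible from u0 and u2 ⊩ A.
So the root u0 does not force ¬A; the model is a countermodel.

Yes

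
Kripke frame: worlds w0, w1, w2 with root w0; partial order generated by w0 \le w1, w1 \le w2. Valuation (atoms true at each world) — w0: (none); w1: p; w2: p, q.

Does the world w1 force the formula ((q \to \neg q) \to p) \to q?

No

w1 \nVdash ((q \to \neg q) \to p) \to q: already at w1 itself, w1 \Vdash (q \to \neg q) \to p but w1 \nVdash q.
w1 lacks atom q, so w1 \nVdash q.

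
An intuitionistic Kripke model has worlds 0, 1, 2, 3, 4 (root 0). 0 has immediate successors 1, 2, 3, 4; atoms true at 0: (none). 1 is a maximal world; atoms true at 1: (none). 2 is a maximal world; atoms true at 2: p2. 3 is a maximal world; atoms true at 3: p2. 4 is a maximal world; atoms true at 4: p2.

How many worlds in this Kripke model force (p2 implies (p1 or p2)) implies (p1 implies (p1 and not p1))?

5

0: forces it.
1: forces it.
2: forces it.
3: forces it.
4: forces it.
Worlds forcing the formula: {0, 1, 2, 3, 4}.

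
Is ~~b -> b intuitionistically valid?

This is double-negation elimination, which is not intuitionistically valid.
A Kripke countermodel: worlds 0, 1; order generated by 0 <= 1; atoms true at each world — 0:{}; 1:{b}.
0 ||-/- ~~b -> b: already at 0 itself, 0 ||- ~~b but 0 ||-/- b.
0 lacks atom b, so 0 ||-/- b.
So the root 0 does not force the formula.

No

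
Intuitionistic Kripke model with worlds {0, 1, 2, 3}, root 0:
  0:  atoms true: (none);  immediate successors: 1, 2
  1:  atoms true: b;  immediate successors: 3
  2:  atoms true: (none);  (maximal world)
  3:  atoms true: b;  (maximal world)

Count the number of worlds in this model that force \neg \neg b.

0: does not force it — 0 \nVdash \neg \neg b since 2 is accessible from 0 and 2 \Vdash \neg b.
1: forces it.
2: does not force it — 2 \nVdash \neg \neg b since 2 is accessible from 2 and 2 \Vdash \neg b.
3: forces it.
Worlds forcing the formula: {1, 3}.

2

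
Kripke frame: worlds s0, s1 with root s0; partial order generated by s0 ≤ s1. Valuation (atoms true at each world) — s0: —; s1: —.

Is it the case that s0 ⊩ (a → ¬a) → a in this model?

s0 ⊮ (a → ¬a) → a: already at s0 itself, s0 ⊩ a → ¬a but s0 ⊮ a.
s0 lacks atom a, so s0 ⊮ a.

No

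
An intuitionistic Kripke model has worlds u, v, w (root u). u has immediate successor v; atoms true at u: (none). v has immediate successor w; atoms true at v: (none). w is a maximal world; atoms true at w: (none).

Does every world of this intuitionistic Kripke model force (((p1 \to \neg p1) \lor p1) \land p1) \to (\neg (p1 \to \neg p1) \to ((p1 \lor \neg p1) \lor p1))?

u \Vdash (((p1 \to \neg p1) \lor p1) \land p1) \to (\neg (p1 \to \neg p1) \to ((p1 \lor \neg p1) \lor p1)) vacuously: no world accessible from u forces the antecedent ((p1 \to \neg p1) \lor p1) \land p1.
Since the root u forces (((p1 \to \neg p1) \lor p1) \land p1) \to (\neg (p1 \to \neg p1) \to ((p1 \lor \neg p1) \lor p1)) and forcing is persistent (monotone upward), every world forces it.

Yes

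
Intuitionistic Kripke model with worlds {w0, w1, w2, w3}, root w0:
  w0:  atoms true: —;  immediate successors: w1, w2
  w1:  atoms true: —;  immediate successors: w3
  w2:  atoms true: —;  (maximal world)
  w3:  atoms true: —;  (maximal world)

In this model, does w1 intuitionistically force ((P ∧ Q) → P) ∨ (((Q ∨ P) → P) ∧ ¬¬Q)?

Yes

w1 ⊩ ((P ∧ Q) → P) ∨ (((Q ∨ P) → P) ∧ ¬¬Q) via the disjunct (P ∧ Q) → P.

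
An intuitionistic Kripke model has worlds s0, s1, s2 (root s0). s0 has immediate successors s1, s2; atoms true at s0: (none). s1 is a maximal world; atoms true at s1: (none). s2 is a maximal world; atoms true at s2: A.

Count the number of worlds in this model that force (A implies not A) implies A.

s0: does not force it — s0 does not force (A implies not A) implies A: at the accessible world s1, s1 forces A implies not A but s1 does not force A.
s1: does not force it — s1 does not force (A implies not A) implies A: already at s1 itself, s1 forces A implies not A but s1 does not force A.
s2: forces it.
Worlds forcing the formula: {s2}.

1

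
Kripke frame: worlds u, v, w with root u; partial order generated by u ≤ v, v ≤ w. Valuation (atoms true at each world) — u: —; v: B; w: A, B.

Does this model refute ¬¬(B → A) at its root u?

u ⊩ ¬¬(B → A): no world accessible from u forces ¬(B → A).
So the root u forces ¬¬(B → A); the model is not a countermodel.

No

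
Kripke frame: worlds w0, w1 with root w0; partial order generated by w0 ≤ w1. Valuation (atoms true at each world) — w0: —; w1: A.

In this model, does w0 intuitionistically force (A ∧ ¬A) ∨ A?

w0 ⊮ (A ∧ ¬A) ∨ A: neither disjunct is forced at w0.
w0 ⊮ A ∧ ¬A since w0 fails A.

No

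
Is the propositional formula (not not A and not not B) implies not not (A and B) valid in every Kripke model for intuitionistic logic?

Yes

This is the distribution of double negation over conjunction, which is intuitionistically derivable.
Assume not not A, not not B, and not (A and B). From A we'd get not B (since A and B is refuted), contradicting not not B; so not A, contradicting not not A.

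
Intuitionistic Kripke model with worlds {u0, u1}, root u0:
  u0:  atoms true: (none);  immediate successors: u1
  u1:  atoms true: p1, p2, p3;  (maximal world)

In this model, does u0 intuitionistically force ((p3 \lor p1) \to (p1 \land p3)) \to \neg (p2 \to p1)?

u0 \nVdash ((p3 \lor p1) \to (p1 \land p3)) \to \neg (p2 \to p1): already at u0 itself, u0 \Vdash (p3 \lor p1) \to (p1 \land p3) but u0 \nVdash \neg (p2 \to p1).
u0 \nVdash \neg (p2 \to p1) since u0 is accessible from u0 and u0 \Vdash p2 \to p1.
u0 \Vdash p2 \to p1: every world accessible from u0 that forces p2 (namely u1) also forces p1.

No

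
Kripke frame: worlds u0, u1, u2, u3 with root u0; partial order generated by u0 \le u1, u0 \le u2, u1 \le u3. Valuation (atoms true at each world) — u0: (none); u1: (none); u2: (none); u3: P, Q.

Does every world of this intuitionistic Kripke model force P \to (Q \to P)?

u0 \Vdash P \to (Q \to P): every world accessible from u0 that forces P (namely u3) also forces Q \to P.
Since the root u0 forces P \to (Q \to P) and forcing is persistent (monotone upward), every world forces it.

Yes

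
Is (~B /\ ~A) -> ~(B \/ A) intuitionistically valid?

Yes

This is a constructively valid De Morgan direction (conjunction of negations to negated disjunction), which is intuitionistically derivable.
If both ~B and ~A hold at a world, no accessible world forces B or forces A, so none forces B \/ A.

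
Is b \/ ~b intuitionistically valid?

No

This is the law of excluded middle, which is not intuitionistically valid.
A Kripke countermodel: worlds u0, u1; order generated by u0 <= u1; atoms true at each world — u0:{}; u1:{b}.
u0 ||-/- b \/ ~b: neither disjunct is forced at u0.
u0 lacks atom b, so u0 ||-/- b.
So the root u0 does not force the formula.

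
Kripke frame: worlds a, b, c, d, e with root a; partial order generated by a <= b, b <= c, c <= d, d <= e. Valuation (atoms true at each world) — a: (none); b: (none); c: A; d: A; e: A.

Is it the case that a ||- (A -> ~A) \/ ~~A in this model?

Yes

a ||- (A -> ~A) \/ ~~A via the disjunct ~~A.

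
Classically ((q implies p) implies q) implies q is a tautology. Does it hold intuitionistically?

This is Peirce's law, which is not intuitionistically valid.
A Kripke countermodel: worlds u, v; order generated by u <= v; atoms true at each world — u:{}; v:{q}.
u does not force ((q implies p) implies q) implies q: already at u itself, u forces (q implies p) implies q but u does not force q.
u lacks atom q, so u does not force q.
So the root u does not force the formula.

No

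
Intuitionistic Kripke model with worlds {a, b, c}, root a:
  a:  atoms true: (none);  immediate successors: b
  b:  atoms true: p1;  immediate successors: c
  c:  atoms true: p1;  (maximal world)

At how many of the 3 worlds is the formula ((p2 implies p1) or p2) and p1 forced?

2

a: does not force it — a does not force ((p2 implies p1) or p2) and p1 since a fails p1.
b: forces it.
c: forces it.
Worlds forcing the formula: {b, c}.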